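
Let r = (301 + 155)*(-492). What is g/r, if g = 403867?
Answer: -403867/224352 ≈ -1.8001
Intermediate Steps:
r = -224352 (r = 456*(-492) = -224352)
g/r = 403867/(-224352) = 403867*(-1/224352) = -403867/224352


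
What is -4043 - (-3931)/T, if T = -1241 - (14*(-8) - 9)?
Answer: -4532091/1120 ≈ -4046.5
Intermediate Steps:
T = -1120 (T = -1241 - (-112 - 9) = -1241 - 1*(-121) = -1241 + 121 = -1120)
-4043 - (-3931)/T = -4043 - (-3931)/(-1120) = -4043 - (-3931)*(-1)/1120 = -4043 - 1*3931/1120 = -4043 - 3931/1120 = -4532091/1120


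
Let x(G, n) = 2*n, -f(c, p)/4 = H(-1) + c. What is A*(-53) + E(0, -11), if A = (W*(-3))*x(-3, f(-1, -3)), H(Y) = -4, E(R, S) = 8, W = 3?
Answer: 19088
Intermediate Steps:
f(c, p) = 16 - 4*c (f(c, p) = -4*(-4 + c) = 16 - 4*c)
A = -360 (A = (3*(-3))*(2*(16 - 4*(-1))) = -18*(16 + 4) = -18*20 = -9*40 = -360)
A*(-53) + E(0, -11) = -360*(-53) + 8 = 19080 + 8 = 19088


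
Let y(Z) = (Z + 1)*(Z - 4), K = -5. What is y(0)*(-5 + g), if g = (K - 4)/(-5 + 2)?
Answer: 8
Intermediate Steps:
g = 3 (g = (-5 - 4)/(-5 + 2) = -9/(-3) = -9*(-⅓) = 3)
y(Z) = (1 + Z)*(-4 + Z)
y(0)*(-5 + g) = (-4 + 0² - 3*0)*(-5 + 3) = (-4 + 0 + 0)*(-2) = -4*(-2) = 8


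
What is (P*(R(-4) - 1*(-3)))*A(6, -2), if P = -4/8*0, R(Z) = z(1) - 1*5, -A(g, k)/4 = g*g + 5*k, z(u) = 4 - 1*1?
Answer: 0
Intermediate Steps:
z(u) = 3 (z(u) = 4 - 1 = 3)
A(g, k) = -20*k - 4*g² (A(g, k) = -4*(g*g + 5*k) = -4*(g² + 5*k) = -20*k - 4*g²)
R(Z) = -2 (R(Z) = 3 - 1*5 = 3 - 5 = -2)
P = 0 (P = -4*⅛*0 = -½*0 = 0)
(P*(R(-4) - 1*(-3)))*A(6, -2) = (0*(-2 - 1*(-3)))*(-20*(-2) - 4*6²) = (0*(-2 + 3))*(40 - 4*36) = (0*1)*(40 - 144) = 0*(-104) = 0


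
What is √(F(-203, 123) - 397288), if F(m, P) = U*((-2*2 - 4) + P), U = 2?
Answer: I*√397058 ≈ 630.13*I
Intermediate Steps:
F(m, P) = -16 + 2*P (F(m, P) = 2*((-2*2 - 4) + P) = 2*((-4 - 4) + P) = 2*(-8 + P) = -16 + 2*P)
√(F(-203, 123) - 397288) = √((-16 + 2*123) - 397288) = √((-16 + 246) - 397288) = √(230 - 397288) = √(-397058) = I*√397058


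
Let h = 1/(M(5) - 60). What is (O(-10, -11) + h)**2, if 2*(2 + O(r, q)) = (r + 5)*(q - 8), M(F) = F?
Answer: 25030009/12100 ≈ 2068.6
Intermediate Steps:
O(r, q) = -2 + (-8 + q)*(5 + r)/2 (O(r, q) = -2 + ((r + 5)*(q - 8))/2 = -2 + ((5 + r)*(-8 + q))/2 = -2 + ((-8 + q)*(5 + r))/2 = -2 + (-8 + q)*(5 + r)/2)
h = -1/55 (h = 1/(5 - 60) = 1/(-55) = -1/55 ≈ -0.018182)
(O(-10, -11) + h)**2 = ((-22 - 4*(-10) + (5/2)*(-11) + (1/2)*(-11)*(-10)) - 1/55)**2 = ((-22 + 40 - 55/2 + 55) - 1/55)**2 = (91/2 - 1/55)**2 = (5003/110)**2 = 25030009/12100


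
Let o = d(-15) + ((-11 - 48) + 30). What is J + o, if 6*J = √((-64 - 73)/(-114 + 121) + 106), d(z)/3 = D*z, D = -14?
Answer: 601 + 11*√35/42 ≈ 602.55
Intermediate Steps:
d(z) = -42*z (d(z) = 3*(-14*z) = -42*z)
o = 601 (o = -42*(-15) + ((-11 - 48) + 30) = 630 + (-59 + 30) = 630 - 29 = 601)
J = 11*√35/42 (J = √((-64 - 73)/(-114 + 121) + 106)/6 = √(-137/7 + 106)/6 = √(605/7)/6 = (11*√35/7)/6 = 11*√35/42 ≈ 1.5494)
J + o = 11*√35/42 + 601 = 601 + 11*√35/42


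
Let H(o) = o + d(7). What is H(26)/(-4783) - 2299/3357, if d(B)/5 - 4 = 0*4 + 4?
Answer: -11217679/16056531 ≈ -0.69864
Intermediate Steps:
d(B) = 40 (d(B) = 20 + 5*(0*4 + 4) = 20 + 5*(0 + 4) = 20 + 5*4 = 20 + 20 = 40)
H(o) = 40 + o (H(o) = o + 40 = 40 + o)
H(26)/(-4783) - 2299/3357 = (40 + 26)/(-4783) - 2299/3357 = 66*(-1/4783) - 2299*1/3357 = -66/4783 - 2299/3357 = -11217679/16056531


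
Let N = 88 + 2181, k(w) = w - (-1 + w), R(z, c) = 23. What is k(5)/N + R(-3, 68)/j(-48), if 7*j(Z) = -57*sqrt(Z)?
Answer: 1/2269 + 161*I*sqrt(3)/684 ≈ 0.00044072 + 0.40769*I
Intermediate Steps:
k(w) = 1 (k(w) = w + (1 - w) = 1)
N = 2269
j(Z) = -57*sqrt(Z)/7 (j(Z) = (-57*sqrt(Z))/7 = -57*sqrt(Z)/7)
k(5)/N + R(-3, 68)/j(-48) = 1/2269 + 23/((-228*I*sqrt(3)/7)) = 1/2269 + 23*(7*I*sqrt(3)/684) = 1/2269 + 161*I*sqrt(3)/684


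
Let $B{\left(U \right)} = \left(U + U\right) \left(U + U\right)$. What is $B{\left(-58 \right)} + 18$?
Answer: $13474$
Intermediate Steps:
$B{\left(U \right)} = 4 U^{2}$ ($B{\left(U \right)} = 2 U 2 U = 4 U^{2}$)
$B{\left(-58 \right)} + 18 = 4 \left(-58\right)^{2} + 18 = 4 \cdot 3364 + 18 = 13456 + 18 = 13474$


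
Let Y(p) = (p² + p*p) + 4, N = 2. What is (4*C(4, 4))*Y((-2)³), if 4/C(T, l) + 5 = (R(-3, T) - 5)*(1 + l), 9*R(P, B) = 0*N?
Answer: -352/5 ≈ -70.400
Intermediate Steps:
R(P, B) = 0 (R(P, B) = (0*2)/9 = (⅑)*0 = 0)
C(T, l) = 4/(-10 - 5*l) (C(T, l) = 4/(-5 + (0 - 5)*(1 + l)) = 4/(-5 - 5*(1 + l)) = 4/(-5 + (-5 - 5*l)) = 4/(-10 - 5*l))
Y(p) = 4 + 2*p² (Y(p) = (p² + p²) + 4 = 2*p² + 4 = 4 + 2*p²)
(4*C(4, 4))*Y((-2)³) = (4*(4/(5*(-2 - 1*4))))*(4 + 2*((-2)³)²) = (4*(4/(5*(-2 - 4))))*(4 + 2*(-8)²) = (4*((⅘)/(-6)))*(4 + 2*64) = (4*((⅘)*(-⅙)))*(4 + 128) = (4*(-2/15))*132 = -8/15*132 = -352/5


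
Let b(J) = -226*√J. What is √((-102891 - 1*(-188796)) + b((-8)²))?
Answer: √84097 ≈ 289.99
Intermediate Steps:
√((-102891 - 1*(-188796)) + b((-8)²)) = √((-102891 - 1*(-188796)) - 226*√((-8)²)) = √((-102891 + 188796) - 226*√64) = √(85905 - 226*8) = √(85905 - 1808) = √84097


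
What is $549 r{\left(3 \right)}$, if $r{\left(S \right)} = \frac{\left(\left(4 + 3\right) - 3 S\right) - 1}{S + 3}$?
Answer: $- \frac{549}{2} \approx -274.5$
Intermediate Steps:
$r{\left(S \right)} = \frac{6 - 3 S}{3 + S}$ ($r{\left(S \right)} = \frac{\left(7 - 3 S\right) - 1}{3 + S} = \frac{6 - 3 S}{3 + S}$)
$549 r{\left(3 \right)} = 549 \frac{3 \left(2 - 3\right)}{3 + 3} = 549 \frac{3 \left(2 - 3\right)}{6} = 549 \cdot 3 \cdot \frac{1}{6} \left(-1\right) = 549 \left(- \frac{1}{2}\right) = - \frac{549}{2}$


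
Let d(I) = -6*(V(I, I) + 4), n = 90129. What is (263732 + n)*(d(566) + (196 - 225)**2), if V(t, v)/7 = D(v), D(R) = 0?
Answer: 289104437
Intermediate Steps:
V(t, v) = 0 (V(t, v) = 7*0 = 0)
d(I) = -24 (d(I) = -6*(0 + 4) = -6*4 = -24)
(263732 + n)*(d(566) + (196 - 225)**2) = (263732 + 90129)*(-24 + (196 - 225)**2) = 353861*(-24 + (-29)**2) = 353861*(-24 + 841) = 353861*817 = 289104437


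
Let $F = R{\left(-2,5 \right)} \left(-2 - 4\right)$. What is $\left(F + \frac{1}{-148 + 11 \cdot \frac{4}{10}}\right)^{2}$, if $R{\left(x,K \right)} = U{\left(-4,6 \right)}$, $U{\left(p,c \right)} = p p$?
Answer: $\frac{4751758489}{515524} \approx 9217.3$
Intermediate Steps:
$U{\left(p,c \right)} = p^{2}$
$R{\left(x,K \right)} = 16$ ($R{\left(x,K \right)} = \left(-4\right)^{2} = 16$)
$F = -96$ ($F = 16 \left(-2 - 4\right) = 16 \left(-6\right) = -96$)
$\left(F + \frac{1}{-148 + 11 \cdot \frac{4}{10}}\right)^{2} = \left(-96 + \frac{1}{-148 + 11 \cdot \frac{4}{10}}\right)^{2} = \left(-96 + \frac{1}{-148 + 11 \cdot 4 \cdot \frac{1}{10}}\right)^{2} = \left(-96 + \frac{1}{-148 + 11 \cdot \frac{2}{5}}\right)^{2} = \left(-96 + \frac{1}{-148 + \frac{22}{5}}\right)^{2} = \left(-96 + \frac{1}{- \frac{718}{5}}\right)^{2} = \left(-96 - \frac{5}{718}\right)^{2} = \left(- \frac{68933}{718}\right)^{2} = \frac{4751758489}{515524}$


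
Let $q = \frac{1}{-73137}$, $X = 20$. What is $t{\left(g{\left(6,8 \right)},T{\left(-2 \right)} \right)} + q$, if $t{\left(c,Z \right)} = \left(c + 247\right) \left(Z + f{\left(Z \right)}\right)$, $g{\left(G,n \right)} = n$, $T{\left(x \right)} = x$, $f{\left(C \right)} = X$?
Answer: $\frac{335698829}{73137} \approx 4590.0$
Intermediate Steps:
$f{\left(C \right)} = 20$
$t{\left(c,Z \right)} = \left(20 + Z\right) \left(247 + c\right)$ ($t{\left(c,Z \right)} = \left(c + 247\right) \left(Z + 20\right) = \left(247 + c\right) \left(20 + Z\right) = \left(20 + Z\right) \left(247 + c\right)$)
$q = - \frac{1}{73137} \approx -1.3673 \cdot 10^{-5}$
$t{\left(g{\left(6,8 \right)},T{\left(-2 \right)} \right)} + q = \left(4940 + 20 \cdot 8 + 247 \left(-2\right) - 16\right) - \frac{1}{73137} = \left(4940 + 160 - 494 - 16\right) - \frac{1}{73137} = 4590 - \frac{1}{73137} = \frac{335698829}{73137}$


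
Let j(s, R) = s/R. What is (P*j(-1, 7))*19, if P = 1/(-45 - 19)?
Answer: 19/448 ≈ 0.042411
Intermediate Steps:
P = -1/64 (P = 1/(-64) = -1/64 ≈ -0.015625)
(P*j(-1, 7))*19 = -(-1)/(64*7)*19 = -1/64*(-1/7)*19 = (1/448)*19 = 19/448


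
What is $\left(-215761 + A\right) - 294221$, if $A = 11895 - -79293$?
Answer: $-418794$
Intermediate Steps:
$A = 91188$ ($A = 11895 + 79293 = 91188$)
$\left(-215761 + A\right) - 294221 = \left(-215761 + 91188\right) - 294221 = -124573 - 294221 = -418794$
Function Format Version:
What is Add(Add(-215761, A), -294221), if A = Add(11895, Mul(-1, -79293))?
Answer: -418794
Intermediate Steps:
A = 91188 (A = Add(11895, 79293) = 91188)
Add(Add(-215761, A), -294221) = Add(Add(-215761, 91188), -294221) = Add(-124573, -294221) = -418794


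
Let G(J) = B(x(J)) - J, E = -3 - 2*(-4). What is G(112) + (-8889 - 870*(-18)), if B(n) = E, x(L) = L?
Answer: 6664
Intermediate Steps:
E = 5 (E = -3 + 8 = 5)
B(n) = 5
G(J) = 5 - J
G(112) + (-8889 - 870*(-18)) = (5 - 1*112) + (-8889 - 870*(-18)) = (5 - 112) + (-8889 + 15660) = -107 + 6771 = 6664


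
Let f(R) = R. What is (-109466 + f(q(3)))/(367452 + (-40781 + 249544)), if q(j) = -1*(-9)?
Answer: -109457/576215 ≈ -0.18996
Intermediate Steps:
q(j) = 9
(-109466 + f(q(3)))/(367452 + (-40781 + 249544)) = (-109466 + 9)/(367452 + (-40781 + 249544)) = -109457/(367452 + 208763) = -109457/576215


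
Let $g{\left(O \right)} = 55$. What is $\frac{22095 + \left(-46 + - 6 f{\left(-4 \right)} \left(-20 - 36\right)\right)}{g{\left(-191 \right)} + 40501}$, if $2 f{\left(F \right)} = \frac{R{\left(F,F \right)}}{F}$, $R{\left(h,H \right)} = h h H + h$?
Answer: $\frac{24905}{40556} \approx 0.61409$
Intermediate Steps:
$R{\left(h,H \right)} = h + H h^{2}$ ($R{\left(h,H \right)} = h^{2} H + h = H h^{2} + h = h + H h^{2}$)
$f{\left(F \right)} = \frac{1}{2} + \frac{F^{2}}{2}$ ($f{\left(F \right)} = \frac{F \left(1 + F F\right) \frac{1}{F}}{2} = \frac{F \left(1 + F^{2}\right) \frac{1}{F}}{2} = \frac{1 + F^{2}}{2} = \frac{1}{2} + \frac{F^{2}}{2}$)
$\frac{22095 + \left(-46 + - 6 f{\left(-4 \right)} \left(-20 - 36\right)\right)}{g{\left(-191 \right)} + 40501} = \frac{22095 - \left(46 - - 6 \left(\frac{1}{2} + \frac{\left(-4\right)^{2}}{2}\right) \left(-20 - 36\right)\right)}{55 + 40501} = \frac{22095 - \left(46 - - 6 \left(\frac{1}{2} + \frac{1}{2} \cdot 16\right) \left(-20 - 36\right)\right)}{40556} = \left(22095 - \left(46 - - 6 \left(\frac{1}{2} + 8\right) \left(-56\right)\right)\right) \frac{1}{40556} = \left(22095 - \left(46 - \left(-6\right) \frac{17}{2} \left(-56\right)\right)\right) \frac{1}{40556} = \left(22095 - -2810\right) \frac{1}{40556} = \left(22095 + \left(-46 + 2856\right)\right) \frac{1}{40556} = \left(22095 + 2810\right) \frac{1}{40556} = 24905 \cdot \frac{1}{40556} = \frac{24905}{40556}$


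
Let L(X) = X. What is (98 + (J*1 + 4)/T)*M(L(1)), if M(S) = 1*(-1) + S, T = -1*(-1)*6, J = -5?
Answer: 0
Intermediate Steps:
T = 6 (T = 1*6 = 6)
M(S) = -1 + S
(98 + (J*1 + 4)/T)*M(L(1)) = (98 + (-5*1 + 4)/6)*(-1 + 1) = (98 + (-5 + 4)*(1/6))*0 = (98 - 1*1/6)*0 = (98 - 1/6)*0 = (587/6)*0 = 0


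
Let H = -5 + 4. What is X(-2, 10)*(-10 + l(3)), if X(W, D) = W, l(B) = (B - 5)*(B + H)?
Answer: 28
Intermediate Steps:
H = -1
l(B) = (-1 + B)*(-5 + B) (l(B) = (B - 5)*(B - 1) = (-5 + B)*(-1 + B) = (-1 + B)*(-5 + B))
X(-2, 10)*(-10 + l(3)) = -2*(-10 + (5 + 3² - 6*3)) = -2*(-10 + (5 + 9 - 18)) = -2*(-10 - 4) = -2*(-14) = 28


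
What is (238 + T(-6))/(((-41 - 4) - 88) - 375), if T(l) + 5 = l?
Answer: -227/508 ≈ -0.44685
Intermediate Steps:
T(l) = -5 + l
(238 + T(-6))/(((-41 - 4) - 88) - 375) = (238 + (-5 - 6))/(((-41 - 4) - 88) - 375) = (238 - 11)/((-45 - 88) - 375) = 227/(-133 - 375) = 227/(-508) = 227*(-1/508) = -227/508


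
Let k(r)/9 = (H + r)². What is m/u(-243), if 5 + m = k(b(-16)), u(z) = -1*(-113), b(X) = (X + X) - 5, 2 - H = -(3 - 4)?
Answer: 11659/113 ≈ 103.18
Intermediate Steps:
H = 1 (H = 2 - (-1)*(3 - 4) = 2 - (-1)*(-1) = 2 - 1*1 = 2 - 1 = 1)
b(X) = -5 + 2*X (b(X) = 2*X - 5 = -5 + 2*X)
k(r) = 9*(1 + r)²
u(z) = 113
m = 11659 (m = -5 + 9*(1 + (-5 + 2*(-16)))² = -5 + 9*(1 + (-5 - 32))² = -5 + 9*(1 - 37)² = -5 + 9*(-36)² = -5 + 9*1296 = -5 + 11664 = 11659)
m/u(-243) = 11659/113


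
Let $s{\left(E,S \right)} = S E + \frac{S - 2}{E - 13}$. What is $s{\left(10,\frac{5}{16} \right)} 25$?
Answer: $\frac{1475}{16} \approx 92.188$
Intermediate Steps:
$s{\left(E,S \right)} = E S + \frac{-2 + S}{-13 + E}$
$s{\left(10,\frac{5}{16} \right)} 25 = \frac{-2 + \frac{5}{16} + \frac{5}{16} \cdot 10^{2} - 130 \cdot \frac{5}{16}}{-13 + 10} \cdot 25 = \frac{-2 + 5 \cdot \frac{1}{16} + 5 \cdot \frac{1}{16} \cdot 100 - 130 \cdot 5 \cdot \frac{1}{16}}{-3} \cdot 25 = - \frac{-2 + \frac{5}{16} + \frac{5}{16} \cdot 100 - 130 \cdot \frac{5}{16}}{3} \cdot 25 = - \frac{-2 + \frac{5}{16} + \frac{125}{4} - \frac{325}{8}}{3} \cdot 25 = \left(- \frac{1}{3}\right) \left(- \frac{177}{16}\right) 25 = \frac{59}{16} \cdot 25 = \frac{1475}{16}$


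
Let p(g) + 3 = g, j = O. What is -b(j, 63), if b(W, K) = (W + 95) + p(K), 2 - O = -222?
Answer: -379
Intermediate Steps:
O = 224 (O = 2 - 1*(-222) = 2 + 222 = 224)
j = 224
p(g) = -3 + g
b(W, K) = 92 + K + W (b(W, K) = (W + 95) + (-3 + K) = (95 + W) + (-3 + K) = 92 + K + W)
-b(j, 63) = -(92 + 63 + 224) = -1*379 = -379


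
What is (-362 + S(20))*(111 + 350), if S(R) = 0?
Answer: -166882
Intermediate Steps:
(-362 + S(20))*(111 + 350) = (-362 + 0)*(111 + 350) = -362*461 = -166882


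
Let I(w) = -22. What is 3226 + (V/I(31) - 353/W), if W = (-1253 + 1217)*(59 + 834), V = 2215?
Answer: 1105203901/353628 ≈ 3125.3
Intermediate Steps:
W = -32148 (W = -36*893 = -32148)
3226 + (V/I(31) - 353/W) = 3226 + (2215/(-22) - 353/(-32148)) = 3226 + (2215*(-1/22) - 353*(-1/32148)) = 3226 + (-2215/22 + 353/32148) = 3226 - 35600027/353628 = 1105203901/353628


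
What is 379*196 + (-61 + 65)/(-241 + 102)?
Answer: 10325472/139 ≈ 74284.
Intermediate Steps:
379*196 + (-61 + 65)/(-241 + 102) = 74284 + 4/(-139) = 74284 + 4*(-1/139) = 74284 - 4/139 = 10325472/139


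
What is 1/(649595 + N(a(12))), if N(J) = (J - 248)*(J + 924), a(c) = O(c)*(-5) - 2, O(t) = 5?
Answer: 1/402920 ≈ 2.4819e-6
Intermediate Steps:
a(c) = -27 (a(c) = 5*(-5) - 2 = -25 - 2 = -27)
N(J) = (-248 + J)*(924 + J)
1/(649595 + N(a(12))) = 1/(649595 + (-229152 + (-27)² + 676*(-27))) = 1/(649595 + (-229152 + 729 - 18252)) = 1/(649595 - 246675) = 1/402920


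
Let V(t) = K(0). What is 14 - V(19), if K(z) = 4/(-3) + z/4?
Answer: 46/3 ≈ 15.333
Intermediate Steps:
K(z) = -4/3 + z/4 (K(z) = 4*(-⅓) + z*(¼) = -4/3 + z/4)
V(t) = -4/3 (V(t) = -4/3 + (¼)*0 = -4/3 + 0 = -4/3)
14 - V(19) = 14 - 1*(-4/3) = 14 + 4/3 = 46/3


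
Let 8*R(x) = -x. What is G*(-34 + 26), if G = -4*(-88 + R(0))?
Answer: -2816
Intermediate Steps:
R(x) = -x/8 (R(x) = (-x)/8 = -x/8)
G = 352 (G = -4*(-88 - 1/8*0) = -4*(-88 + 0) = -4*(-88) = 352)
G*(-34 + 26) = 352*(-34 + 26) = 352*(-8) = -2816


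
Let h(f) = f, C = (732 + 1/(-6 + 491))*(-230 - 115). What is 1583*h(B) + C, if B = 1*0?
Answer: -24496449/97 ≈ -2.5254e+5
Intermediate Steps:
B = 0
C = -24496449/97 (C = (732 + 1/485)*(-345) = (355021/485)*(-345) = -24496449/97 ≈ -2.5254e+5)
1583*h(B) + C = 1583*0 - 24496449/97 = 0 - 24496449/97 = -24496449/97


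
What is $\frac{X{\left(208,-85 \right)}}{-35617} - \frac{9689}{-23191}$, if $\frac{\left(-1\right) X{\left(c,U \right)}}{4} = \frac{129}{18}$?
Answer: $\frac{1037273765}{2477981541} \approx 0.4186$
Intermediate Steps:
$X{\left(c,U \right)} = - \frac{86}{3}$ ($X{\left(c,U \right)} = - 4 \cdot \frac{129}{18} = - 4 \cdot 129 \cdot \frac{1}{18} = \left(-4\right) \frac{43}{6} = - \frac{86}{3}$)
$\frac{X{\left(208,-85 \right)}}{-35617} - \frac{9689}{-23191} = - \frac{86}{3 \left(-35617\right)} - \frac{9689}{-23191} = \left(- \frac{86}{3}\right) \left(- \frac{1}{35617}\right) - - \frac{9689}{23191} = \frac{86}{106851} + \frac{9689}{23191} = \frac{1037273765}{2477981541}$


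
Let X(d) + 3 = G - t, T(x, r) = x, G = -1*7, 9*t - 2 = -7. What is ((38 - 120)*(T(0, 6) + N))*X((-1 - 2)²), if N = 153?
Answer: 118490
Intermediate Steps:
t = -5/9 (t = 2/9 + (⅑)*(-7) = 2/9 - 7/9 = -5/9 ≈ -0.55556)
G = -7
X(d) = -85/9 (X(d) = -3 + (-7 - 1*(-5/9)) = -3 + (-7 + 5/9) = -3 - 58/9 = -85/9)
((38 - 120)*(T(0, 6) + N))*X((-1 - 2)²) = ((38 - 120)*(0 + 153))*(-85/9) = -82*153*(-85/9) = -12546*(-85/9) = 118490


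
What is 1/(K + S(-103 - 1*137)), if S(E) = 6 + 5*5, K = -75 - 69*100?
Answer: -1/6944 ≈ -0.00014401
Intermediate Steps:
K = -6975 (K = -75 - 6900 = -6975)
S(E) = 31 (S(E) = 6 + 25 = 31)
1/(K + S(-103 - 1*137)) = 1/(-6975 + 31) = 1/(-6944) = -1/6944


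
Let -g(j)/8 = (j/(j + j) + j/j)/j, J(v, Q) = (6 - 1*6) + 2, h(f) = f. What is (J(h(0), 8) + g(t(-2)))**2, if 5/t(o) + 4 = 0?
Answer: 3364/25 ≈ 134.56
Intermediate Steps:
t(o) = -5/4 (t(o) = 5/(-4 + 0) = 5/(-4) = 5*(-1/4) = -5/4)
J(v, Q) = 2 (J(v, Q) = (6 - 6) + 2 = 0 + 2 = 2)
g(j) = -12/j (g(j) = -8*(j/(j + j) + j/j)/j = -8*(j/((2*j)) + 1)/j = -8*(j*(1/(2*j)) + 1)/j = -8*(1/2 + 1)/j = -12/j)
(J(h(0), 8) + g(t(-2)))**2 = (2 - 12/(-5/4))**2 = (2 - 12*(-4/5))**2 = (2 + 48/5)**2 = (58/5)**2 = 3364/25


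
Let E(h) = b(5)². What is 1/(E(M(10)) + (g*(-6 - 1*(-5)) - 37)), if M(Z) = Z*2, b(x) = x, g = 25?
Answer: -1/37 ≈ -0.027027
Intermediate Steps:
M(Z) = 2*Z
E(h) = 25 (E(h) = 5² = 25)
1/(E(M(10)) + (g*(-6 - 1*(-5)) - 37)) = 1/(25 + (25*(-6 - 1*(-5)) - 37)) = 1/(25 + (25*(-6 + 5) - 37)) = 1/(25 + (25*(-1) - 37)) = 1/(25 + (-25 - 37)) = 1/(25 - 62) = 1/(-37) = -1/37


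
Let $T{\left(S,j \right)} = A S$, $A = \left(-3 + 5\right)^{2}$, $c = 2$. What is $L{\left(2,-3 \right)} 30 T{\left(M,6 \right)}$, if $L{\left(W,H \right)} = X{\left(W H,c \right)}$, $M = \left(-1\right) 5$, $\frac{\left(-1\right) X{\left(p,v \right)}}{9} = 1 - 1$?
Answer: $0$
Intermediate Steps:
$A = 4$ ($A = 2^{2} = 4$)
$X{\left(p,v \right)} = 0$ ($X{\left(p,v \right)} = - 9 \left(1 - 1\right) = \left(-9\right) 0 = 0$)
$M = -5$
$L{\left(W,H \right)} = 0$
$T{\left(S,j \right)} = 4 S$
$L{\left(2,-3 \right)} 30 T{\left(M,6 \right)} = 0 \cdot 30 \cdot 4 \left(-5\right) = 0 \left(-20\right) = 0$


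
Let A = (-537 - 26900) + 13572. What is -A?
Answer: 13865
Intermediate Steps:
A = -13865 (A = -27437 + 13572 = -13865)
-A = -1*(-13865) = 13865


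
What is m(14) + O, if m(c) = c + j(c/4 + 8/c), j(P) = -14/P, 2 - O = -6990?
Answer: 399146/57 ≈ 7002.6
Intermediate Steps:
O = 6992 (O = 2 - 1*(-6990) = 2 + 6990 = 6992)
m(c) = c - 14/(8/c + c/4) (m(c) = c - 14/(c/4 + 8/c) = c - 14/(8/c + c/4))
m(14) + O = 14*(-24 + 14²)/(32 + 14²) + 6992 = 14*(-24 + 196)/(32 + 196) + 6992 = 14*172/228 + 6992 = 14*(1/228)*172 + 6992 = 602/57 + 6992 = 399146/57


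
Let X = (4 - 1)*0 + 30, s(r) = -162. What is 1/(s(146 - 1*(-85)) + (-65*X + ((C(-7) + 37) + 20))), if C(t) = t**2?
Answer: -1/2006 ≈ -0.00049850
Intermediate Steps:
X = 30 (X = 3*0 + 30 = 0 + 30 = 30)
1/(s(146 - 1*(-85)) + (-65*X + ((C(-7) + 37) + 20))) = 1/(-162 + (-65*30 + (((-7)**2 + 37) + 20))) = 1/(-162 + (-1950 + ((49 + 37) + 20))) = 1/(-162 + (-1950 + (86 + 20))) = 1/(-162 + (-1950 + 106)) = 1/(-162 - 1844) = 1/(-2006) = -1/2006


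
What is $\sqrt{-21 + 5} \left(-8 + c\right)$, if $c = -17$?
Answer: $- 100 i \approx - 100.0 i$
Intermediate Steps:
$\sqrt{-21 + 5} \left(-8 + c\right) = \sqrt{-21 + 5} \left(-8 - 17\right) = \sqrt{-16} \left(-25\right) = 4 i \left(-25\right) = - 100 i$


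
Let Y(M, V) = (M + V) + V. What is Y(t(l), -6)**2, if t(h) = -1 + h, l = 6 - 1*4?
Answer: 121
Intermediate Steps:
l = 2 (l = 6 - 4 = 2)
Y(M, V) = M + 2*V
Y(t(l), -6)**2 = ((-1 + 2) + 2*(-6))**2 = (1 - 12)**2 = (-11)**2 = 121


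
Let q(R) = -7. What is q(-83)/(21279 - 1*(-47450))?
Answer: -7/68729 ≈ -0.00010185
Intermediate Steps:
q(-83)/(21279 - 1*(-47450)) = -7/(21279 - 1*(-47450)) = -7/(21279 + 47450) = -7/68729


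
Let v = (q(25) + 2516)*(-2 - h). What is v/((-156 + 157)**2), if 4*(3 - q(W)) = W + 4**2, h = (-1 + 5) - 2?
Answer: -10035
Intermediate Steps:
h = 2 (h = 4 - 2 = 2)
q(W) = -1 - W/4 (q(W) = 3 - (W + 4**2)/4 = 3 - (W + 16)/4 = 3 - (16 + W)/4 = 3 + (-4 - W/4) = -1 - W/4)
v = -10035 (v = ((-1 - 1/4*25) + 2516)*(-2 - 1*2) = ((-1 - 25/4) + 2516)*(-2 - 2) = (-29/4 + 2516)*(-4) = (10035/4)*(-4) = -10035)
v/((-156 + 157)**2) = -10035/(-156 + 157)**2 = -10035/(1**2) = -10035/1 = -10035*1 = -10035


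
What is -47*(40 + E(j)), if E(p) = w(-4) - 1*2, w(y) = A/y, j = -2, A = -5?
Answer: -7379/4 ≈ -1844.8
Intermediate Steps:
w(y) = -5/y
E(p) = -¾ (E(p) = -5/(-4) - 1*2 = -5*(-¼) - 2 = 5/4 - 2 = -¾)
-47*(40 + E(j)) = -47*(40 - ¾) = -47*157/4 = -7379/4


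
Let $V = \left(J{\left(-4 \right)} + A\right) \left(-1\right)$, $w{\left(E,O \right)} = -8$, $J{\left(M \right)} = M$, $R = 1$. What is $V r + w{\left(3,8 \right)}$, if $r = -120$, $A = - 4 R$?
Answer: $-968$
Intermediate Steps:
$A = -4$ ($A = \left(-4\right) 1 = -4$)
$V = 8$ ($V = \left(-4 - 4\right) \left(-1\right) = \left(-8\right) \left(-1\right) = 8$)
$V r + w{\left(3,8 \right)} = 8 \left(-120\right) - 8 = -960 - 8 = -968$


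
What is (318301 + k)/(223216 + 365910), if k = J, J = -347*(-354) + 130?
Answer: 441269/589126 ≈ 0.74902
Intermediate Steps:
J = 122968 (J = 122838 + 130 = 122968)
k = 122968
(318301 + k)/(223216 + 365910) = (318301 + 122968)/(223216 + 365910) = 441269/589126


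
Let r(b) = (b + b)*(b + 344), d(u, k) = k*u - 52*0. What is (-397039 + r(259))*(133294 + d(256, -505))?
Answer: -339925590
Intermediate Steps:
d(u, k) = k*u (d(u, k) = k*u + 0 = k*u)
r(b) = 2*b*(344 + b) (r(b) = (2*b)*(344 + b) = 2*b*(344 + b))
(-397039 + r(259))*(133294 + d(256, -505)) = (-397039 + 2*259*(344 + 259))*(133294 - 505*256) = (-397039 + 2*259*603)*(133294 - 129280) = (-397039 + 312354)*4014 = -84685*4014 = -339925590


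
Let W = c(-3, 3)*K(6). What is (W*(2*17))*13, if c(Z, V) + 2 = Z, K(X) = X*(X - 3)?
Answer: -39780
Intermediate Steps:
K(X) = X*(-3 + X)
c(Z, V) = -2 + Z
W = -90 (W = (-2 - 3)*(6*(-3 + 6)) = -30*3 = -5*18 = -90)
(W*(2*17))*13 = -180*17*13 = -90*34*13 = -3060*13 = -39780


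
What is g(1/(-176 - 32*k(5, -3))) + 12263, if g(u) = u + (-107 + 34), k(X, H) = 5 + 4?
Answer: 5656159/464 ≈ 12190.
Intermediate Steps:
k(X, H) = 9
g(u) = -73 + u (g(u) = u - 73 = -73 + u)
g(1/(-176 - 32*k(5, -3))) + 12263 = (-73 + 1/(-176 - 32*9)) + 12263 = (-73 + 1/(-176 - 288)) + 12263 = (-73 + 1/(-464)) + 12263 = (-73 - 1/464) + 12263 = -33873/464 + 12263 = 5656159/464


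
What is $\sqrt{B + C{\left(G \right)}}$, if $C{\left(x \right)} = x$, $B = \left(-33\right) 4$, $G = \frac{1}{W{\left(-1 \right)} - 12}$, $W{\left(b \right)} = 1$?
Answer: $\frac{i \sqrt{15983}}{11} \approx 11.493 i$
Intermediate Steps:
$G = - \frac{1}{11}$ ($G = \frac{1}{1 - 12} = \frac{1}{-11} = - \frac{1}{11} \approx -0.090909$)
$B = -132$
$\sqrt{B + C{\left(G \right)}} = \sqrt{-132 - \frac{1}{11}} = \sqrt{- \frac{1453}{11}} = \frac{i \sqrt{15983}}{11}$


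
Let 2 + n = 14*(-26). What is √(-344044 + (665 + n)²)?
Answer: I*√254643 ≈ 504.62*I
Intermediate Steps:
n = -366 (n = -2 + 14*(-26) = -2 - 364 = -366)
√(-344044 + (665 + n)²) = √(-344044 + (665 - 366)²) = √(-344044 + 299²) = √(-344044 + 89401) = √(-254643) = I*√254643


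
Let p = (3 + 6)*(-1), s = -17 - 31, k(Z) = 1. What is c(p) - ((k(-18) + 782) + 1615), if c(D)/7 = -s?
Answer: -2062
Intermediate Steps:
s = -48
p = -9 (p = 9*(-1) = -9)
c(D) = 336 (c(D) = 7*(-1*(-48)) = 7*48 = 336)
c(p) - ((k(-18) + 782) + 1615) = 336 - ((1 + 782) + 1615) = 336 - (783 + 1615) = 336 - 1*2398 = 336 - 2398 = -2062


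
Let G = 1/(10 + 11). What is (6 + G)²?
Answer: 16129/441 ≈ 36.574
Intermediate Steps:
G = 1/21 ≈ 0.047619
(6 + G)² = (6 + 1/21)² = (127/21)² = 16129/441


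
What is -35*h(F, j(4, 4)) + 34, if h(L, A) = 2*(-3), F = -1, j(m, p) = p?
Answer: 244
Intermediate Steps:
h(L, A) = -6
-35*h(F, j(4, 4)) + 34 = -35*(-6) + 34 = 210 + 34 = 244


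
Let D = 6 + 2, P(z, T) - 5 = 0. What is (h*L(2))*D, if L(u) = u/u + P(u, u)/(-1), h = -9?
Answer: 288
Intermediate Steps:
P(z, T) = 5 (P(z, T) = 5 + 0 = 5)
D = 8
L(u) = -4 (L(u) = u/u + 5/(-1) = 1 + 5*(-1) = 1 - 5 = -4)
(h*L(2))*D = -9*(-4)*8 = 36*8 = 288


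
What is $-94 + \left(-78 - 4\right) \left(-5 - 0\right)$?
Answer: $316$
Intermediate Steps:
$-94 + \left(-78 - 4\right) \left(-5 - 0\right) = -94 + \left(-78 - 4\right) \left(-5 + 0\right) = -94 - -410 = -94 + 410 = 316$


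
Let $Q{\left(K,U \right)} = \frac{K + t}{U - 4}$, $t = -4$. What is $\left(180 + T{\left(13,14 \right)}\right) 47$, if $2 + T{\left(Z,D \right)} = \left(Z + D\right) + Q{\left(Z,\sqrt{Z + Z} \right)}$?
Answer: $\frac{49021}{5} + \frac{423 \sqrt{26}}{10} \approx 10020.0$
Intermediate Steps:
$Q{\left(K,U \right)} = \frac{-4 + K}{-4 + U}$ ($Q{\left(K,U \right)} = \frac{K - 4}{U - 4} = \frac{-4 + K}{-4 + U}$)
$T{\left(Z,D \right)} = -2 + D + Z + \frac{-4 + Z}{-4 + \sqrt{2} \sqrt{Z}}$ ($T{\left(Z,D \right)} = -2 + \left(\left(Z + D\right) + \frac{-4 + Z}{-4 + \sqrt{Z + Z}}\right) = -2 + \left(\left(D + Z\right) + \frac{-4 + Z}{-4 + \sqrt{2 Z}}\right) = -2 + \left(\left(D + Z\right) + \frac{-4 + Z}{-4 + \sqrt{2} \sqrt{Z}}\right) = -2 + \left(D + Z + \frac{-4 + Z}{-4 + \sqrt{2} \sqrt{Z}}\right) = -2 + D + Z + \frac{-4 + Z}{-4 + \sqrt{2} \sqrt{Z}}$)
$\left(180 + T{\left(13,14 \right)}\right) 47 = \left(180 + \frac{-4 + 13 + \left(-4 + \sqrt{2} \sqrt{13}\right) \left(-2 + 14 + 13\right)}{-4 + \sqrt{2} \sqrt{13}}\right) 47 = \left(180 + \frac{-4 + 13 + \left(-4 + \sqrt{26}\right) 25}{-4 + \sqrt{26}}\right) 47 = \left(180 + \frac{-4 + 13 - \left(100 - 25 \sqrt{26}\right)}{-4 + \sqrt{26}}\right) 47 = \left(180 + \frac{-91 + 25 \sqrt{26}}{-4 + \sqrt{26}}\right) 47 = 8460 + \frac{47 \left(-91 + 25 \sqrt{26}\right)}{-4 + \sqrt{26}}$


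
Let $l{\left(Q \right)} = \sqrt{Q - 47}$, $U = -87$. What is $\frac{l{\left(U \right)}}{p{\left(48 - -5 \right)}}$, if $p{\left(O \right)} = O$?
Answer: $\frac{i \sqrt{134}}{53} \approx 0.21841 i$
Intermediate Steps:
$l{\left(Q \right)} = \sqrt{-47 + Q}$
$\frac{l{\left(U \right)}}{p{\left(48 - -5 \right)}} = \frac{\sqrt{-47 - 87}}{48 - -5} = \frac{\sqrt{-134}}{48 + 5} = \frac{i \sqrt{134}}{53}$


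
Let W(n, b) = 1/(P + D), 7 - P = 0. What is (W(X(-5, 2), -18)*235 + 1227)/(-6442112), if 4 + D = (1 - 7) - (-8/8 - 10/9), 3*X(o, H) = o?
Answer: -7701/51536896 ≈ -0.00014943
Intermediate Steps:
P = 7 (P = 7 - 1*0 = 7 + 0 = 7)
X(o, H) = o/3
D = -71/9 (D = -4 + ((1 - 7) - (-8/8 - 10/9)) = -4 + (-6 - (-8*⅛ - 10*⅑)) = -4 + (-6 - (-1 - 10/9)) = -4 + (-6 - 1*(-19/9)) = -4 + (-6 + 19/9) = -4 - 35/9 = -71/9 ≈ -7.8889)
W(n, b) = -9/8 (W(n, b) = 1/(7 - 71/9) = 1/(-8/9) = -9/8)
(W(X(-5, 2), -18)*235 + 1227)/(-6442112) = (-9/8*235 + 1227)/(-6442112) = (-2115/8 + 1227)*(-1/6442112) = (7701/8)*(-1/6442112) = -7701/51536896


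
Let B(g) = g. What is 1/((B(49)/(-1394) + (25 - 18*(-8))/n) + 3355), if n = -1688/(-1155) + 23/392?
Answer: 137062262/475076773663 ≈ 0.00028851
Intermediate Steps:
n = 98323/64680 (n = -1688*(-1/1155) + 23*(1/392) = 1688/1155 + 23/392 = 98323/64680 ≈ 1.5201)
1/((B(49)/(-1394) + (25 - 18*(-8))/n) + 3355) = 1/((49/(-1394) + (25 - 18*(-8))/(98323/64680)) + 3355) = 1/((49*(-1/1394) + (25 + 144)*(64680/98323)) + 3355) = 1/((-49/1394 + 169*(64680/98323)) + 3355) = 1/((-49/1394 + 10930920/98323) + 3355) = 1/(15232884653/137062262 + 3355) = 1/(475076773663/137062262) = 137062262/475076773663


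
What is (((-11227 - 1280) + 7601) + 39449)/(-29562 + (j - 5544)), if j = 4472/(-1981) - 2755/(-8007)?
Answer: -547916471781/556877052551 ≈ -0.98391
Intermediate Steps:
j = -30349649/15861867 (j = 4472*(-1/1981) - 2755*(-1/8007) = -4472/1981 + 2755/8007 = -30349649/15861867 ≈ -1.9134)
(((-11227 - 1280) + 7601) + 39449)/(-29562 + (j - 5544)) = (((-11227 - 1280) + 7601) + 39449)/(-29562 + (-30349649/15861867 - 5544)) = ((-12507 + 7601) + 39449)/(-29562 - 87968540297/15861867) = (-4906 + 39449)/(-556877052551/15861867) = 34543*(-15861867/556877052551) = -547916471781/556877052551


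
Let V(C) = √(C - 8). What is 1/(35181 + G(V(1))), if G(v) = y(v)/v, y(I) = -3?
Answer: 27363/962657704 - I*√7/2887973112 ≈ 2.8424e-5 - 9.1613e-10*I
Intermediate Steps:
V(C) = √(-8 + C)
G(v) = -3/v
1/(35181 + G(V(1))) = 1/(35181 - 3/√(-8 + 1)) = 1/(35181 - 3*(-I*√7/7)) = 1/(35181 - (-3)*I*√7/7) = 1/(35181 + 3*I*√7/7)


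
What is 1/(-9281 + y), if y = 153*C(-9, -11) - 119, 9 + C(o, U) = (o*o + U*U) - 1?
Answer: 1/19976 ≈ 5.0060e-5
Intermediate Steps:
C(o, U) = -10 + U² + o² (C(o, U) = -9 + ((o*o + U*U) - 1) = -9 + ((o² + U²) - 1) = -9 + ((U² + o²) - 1) = -9 + (-1 + U² + o²) = -10 + U² + o²)
y = 29257 (y = 153*(-10 + (-11)² + (-9)²) - 119 = 153*(-10 + 121 + 81) - 119 = 153*192 - 119 = 29376 - 119 = 29257)
1/(-9281 + y) = 1/(-9281 + 29257) = 1/19976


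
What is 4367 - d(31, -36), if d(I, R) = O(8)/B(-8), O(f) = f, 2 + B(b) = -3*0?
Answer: 4371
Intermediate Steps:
B(b) = -2 (B(b) = -2 - 3*0 = -2 + 0 = -2)
d(I, R) = -4 (d(I, R) = 8/(-2) = 8*(-½) = -4)
4367 - d(31, -36) = 4367 - 1*(-4) = 4367 + 4 = 4371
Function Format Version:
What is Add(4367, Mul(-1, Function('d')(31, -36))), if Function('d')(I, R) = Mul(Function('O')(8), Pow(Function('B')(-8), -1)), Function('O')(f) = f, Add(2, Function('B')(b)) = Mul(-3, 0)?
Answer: 4371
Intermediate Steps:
Function('B')(b) = -2 (Function('B')(b) = Add(-2, Mul(-3, 0)) = Add(-2, 0) = -2)
Function('d')(I, R) = -4 (Function('d')(I, R) = Mul(8, Pow(-2, -1)) = Mul(8, Rational(-1, 2)) = -4)
Add(4367, Mul(-1, Function('d')(31, -36))) = Add(4367, Mul(-1, -4)) = Add(4367, 4) = 4371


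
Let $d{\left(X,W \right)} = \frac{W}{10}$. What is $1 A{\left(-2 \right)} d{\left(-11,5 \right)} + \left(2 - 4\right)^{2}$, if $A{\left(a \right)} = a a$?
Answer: $6$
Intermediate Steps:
$d{\left(X,W \right)} = \frac{W}{10}$ ($d{\left(X,W \right)} = W \frac{1}{10} = \frac{W}{10}$)
$A{\left(a \right)} = a^{2}$
$1 A{\left(-2 \right)} d{\left(-11,5 \right)} + \left(2 - 4\right)^{2} = 1 \left(-2\right)^{2} \cdot \frac{1}{10} \cdot 5 + \left(2 - 4\right)^{2} = 1 \cdot 4 \cdot \frac{1}{2} + \left(-2\right)^{2} = 4 \cdot \frac{1}{2} + 4 = 2 + 4 = 6$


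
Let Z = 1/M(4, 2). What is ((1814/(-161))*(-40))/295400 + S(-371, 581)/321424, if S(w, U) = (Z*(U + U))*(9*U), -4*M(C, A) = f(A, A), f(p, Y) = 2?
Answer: -3612048924481/95542078660 ≈ -37.806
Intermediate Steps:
M(C, A) = -½ (M(C, A) = -¼*2 = -½)
Z = -2 (Z = 1/(-½) = -2)
S(w, U) = -36*U² (S(w, U) = (-2*(U + U))*(9*U) = (-4*U)*(9*U) = -36*U²)
((1814/(-161))*(-40))/295400 + S(-371, 581)/321424 = ((1814/(-161))*(-40))/295400 - 36*581²/321424 = ((1814*(-1/161))*(-40))*(1/295400) - 36*337561*(1/321424) = -1814/161*(-40)*(1/295400) - 12152196*1/321424 = (72560/161)*(1/295400) - 3038049/80356 = 1814/1188985 - 3038049/80356 = -3612048924481/95542078660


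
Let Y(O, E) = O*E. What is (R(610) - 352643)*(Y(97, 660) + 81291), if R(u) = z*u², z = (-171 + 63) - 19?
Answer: -6918161240673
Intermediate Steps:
z = -127 (z = -108 - 19 = -127)
R(u) = -127*u²
Y(O, E) = E*O
(R(610) - 352643)*(Y(97, 660) + 81291) = (-127*610² - 352643)*(660*97 + 81291) = (-127*372100 - 352643)*(64020 + 81291) = (-47256700 - 352643)*145311 = -47609343*145311 = -6918161240673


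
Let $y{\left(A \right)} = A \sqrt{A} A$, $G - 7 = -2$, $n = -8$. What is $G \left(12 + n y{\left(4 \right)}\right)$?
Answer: $-1220$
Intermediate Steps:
$G = 5$ ($G = 7 - 2 = 5$)
$y{\left(A \right)} = A^{\frac{5}{2}}$ ($y{\left(A \right)} = A^{\frac{3}{2}} A = A^{\frac{5}{2}}$)
$G \left(12 + n y{\left(4 \right)}\right) = 5 \left(12 - 8 \cdot 4^{\frac{5}{2}}\right) = 5 \left(12 - 256\right) = 5 \left(-244\right) = -1220$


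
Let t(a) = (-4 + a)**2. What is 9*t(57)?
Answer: 25281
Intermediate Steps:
9*t(57) = 9*(-4 + 57)**2 = 9*53**2 = 9*2809 = 25281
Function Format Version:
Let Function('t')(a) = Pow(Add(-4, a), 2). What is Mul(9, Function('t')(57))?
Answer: 25281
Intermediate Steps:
Mul(9, Function('t')(57)) = Mul(9, Pow(Add(-4, 57), 2)) = Mul(9, Pow(53, 2)) = Mul(9, 2809) = 25281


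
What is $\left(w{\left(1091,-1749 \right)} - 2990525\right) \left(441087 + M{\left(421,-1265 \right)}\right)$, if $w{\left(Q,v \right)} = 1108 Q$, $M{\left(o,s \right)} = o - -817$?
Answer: $-788089125525$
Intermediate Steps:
$M{\left(o,s \right)} = 817 + o$ ($M{\left(o,s \right)} = o + 817 = 817 + o$)
$\left(w{\left(1091,-1749 \right)} - 2990525\right) \left(441087 + M{\left(421,-1265 \right)}\right) = \left(1108 \cdot 1091 - 2990525\right) \left(441087 + \left(817 + 421\right)\right) = \left(1208828 - 2990525\right) \left(441087 + 1238\right) = \left(-1781697\right) 442325 = -788089125525$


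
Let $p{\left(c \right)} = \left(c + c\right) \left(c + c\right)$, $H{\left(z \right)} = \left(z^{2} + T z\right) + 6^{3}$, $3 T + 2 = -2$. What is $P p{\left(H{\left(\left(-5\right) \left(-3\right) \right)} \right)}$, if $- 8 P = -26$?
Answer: $2304133$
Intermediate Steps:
$T = - \frac{4}{3}$ ($T = - \frac{2}{3} + \frac{1}{3} \left(-2\right) = - \frac{2}{3} - \frac{2}{3} = - \frac{4}{3} \approx -1.3333$)
$P = \frac{13}{4}$ ($P = \left(- \frac{1}{8}\right) \left(-26\right) = \frac{13}{4} \approx 3.25$)
$H{\left(z \right)} = 216 + z^{2} - \frac{4 z}{3}$ ($H{\left(z \right)} = \left(z^{2} - \frac{4 z}{3}\right) + 6^{3} = \left(z^{2} - \frac{4 z}{3}\right) + 216 = 216 + z^{2} - \frac{4 z}{3}$)
$p{\left(c \right)} = 4 c^{2}$ ($p{\left(c \right)} = 2 c 2 c = 4 c^{2}$)
$P p{\left(H{\left(\left(-5\right) \left(-3\right) \right)} \right)} = \frac{13 \cdot 4 \left(216 + \left(\left(-5\right) \left(-3\right)\right)^{2} - \frac{4 \left(\left(-5\right) \left(-3\right)\right)}{3}\right)^{2}}{4} = \frac{13 \cdot 4 \left(216 + 15^{2} - 20\right)^{2}}{4} = \frac{13 \cdot 4 \left(216 + 225 - 20\right)^{2}}{4} = \frac{13 \cdot 4 \cdot 421^{2}}{4} = \frac{13 \cdot 4 \cdot 177241}{4} = \frac{13}{4} \cdot 708964 = 2304133$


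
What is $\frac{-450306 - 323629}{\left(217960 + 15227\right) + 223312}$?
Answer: $- \frac{773935}{456499} \approx -1.6954$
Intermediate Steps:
$\frac{-450306 - 323629}{\left(217960 + 15227\right) + 223312} = - \frac{773935}{233187 + 223312} = - \frac{773935}{456499}$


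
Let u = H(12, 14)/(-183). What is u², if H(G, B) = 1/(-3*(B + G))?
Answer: 1/203747076 ≈ 4.9080e-9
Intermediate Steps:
H(G, B) = 1/(-3*B - 3*G)
u = 1/14274 (u = -1/(3*14 + 3*12)/(-183) = -1/(42 + 36)*(-1/183) = -1/78*(-1/183) = 1/14274 ≈ 7.0057e-5)
u² = (1/14274)² = 1/203747076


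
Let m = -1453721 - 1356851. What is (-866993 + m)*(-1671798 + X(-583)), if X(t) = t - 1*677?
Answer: 6152779543770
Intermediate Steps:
X(t) = -677 + t (X(t) = t - 677 = -677 + t)
m = -2810572
(-866993 + m)*(-1671798 + X(-583)) = (-866993 - 2810572)*(-1671798 + (-677 - 583)) = -3677565*(-1671798 - 1260) = -3677565*(-1673058) = 6152779543770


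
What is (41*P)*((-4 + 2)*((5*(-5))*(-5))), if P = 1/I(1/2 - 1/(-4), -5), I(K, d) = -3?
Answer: 10250/3 ≈ 3416.7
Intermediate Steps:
P = -⅓ (P = 1/(-3) = -⅓ ≈ -0.33333)
(41*P)*((-4 + 2)*((5*(-5))*(-5))) = (41*(-⅓))*((-4 + 2)*((5*(-5))*(-5))) = -(-82)*(-25*(-5))/3 = -(-82)*125/3 = -41/3*(-250) = 10250/3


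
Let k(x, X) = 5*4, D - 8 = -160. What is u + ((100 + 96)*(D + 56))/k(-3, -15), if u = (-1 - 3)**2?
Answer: -4624/5 ≈ -924.80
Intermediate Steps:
D = -152 (D = 8 - 160 = -152)
k(x, X) = 20
u = 16 (u = (-4)**2 = 16)
u + ((100 + 96)*(D + 56))/k(-3, -15) = 16 + ((100 + 96)*(-152 + 56))/20 = 16 + (196*(-96))*(1/20) = 16 - 18816*1/20 = 16 - 4704/5 = -4624/5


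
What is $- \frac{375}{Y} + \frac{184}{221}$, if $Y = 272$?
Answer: $- \frac{1931}{3536} \approx -0.5461$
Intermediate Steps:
$- \frac{375}{Y} + \frac{184}{221} = - \frac{375}{272} + \frac{184}{221} = - \frac{1931}{3536}$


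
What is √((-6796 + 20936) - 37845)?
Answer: I*√23705 ≈ 153.96*I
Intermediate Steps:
√((-6796 + 20936) - 37845) = √(14140 - 37845) = √(-23705) = I*√23705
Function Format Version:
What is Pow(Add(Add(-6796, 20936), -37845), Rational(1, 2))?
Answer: Mul(I, Pow(23705, Rational(1, 2))) ≈ Mul(153.96, I)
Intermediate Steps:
Pow(Add(Add(-6796, 20936), -37845), Rational(1, 2)) = Pow(Add(14140, -37845), Rational(1, 2)) = Pow(-23705, Rational(1, 2)) = Mul(I, Pow(23705, Rational(1, 2)))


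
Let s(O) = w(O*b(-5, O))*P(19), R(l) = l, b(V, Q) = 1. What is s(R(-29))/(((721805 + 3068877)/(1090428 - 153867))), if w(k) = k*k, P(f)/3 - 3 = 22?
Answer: 59073585075/3790682 ≈ 15584.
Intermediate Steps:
P(f) = 75 (P(f) = 9 + 3*22 = 9 + 66 = 75)
w(k) = k**2
s(O) = 75*O**2 (s(O) = (O*1)**2*75 = O**2*75 = 75*O**2)
s(R(-29))/(((721805 + 3068877)/(1090428 - 153867))) = (75*(-29)**2)/(((721805 + 3068877)/(1090428 - 153867))) = (75*841)/((3790682/936561)) = 63075/((3790682*(1/936561))) = 63075/(3790682/936561) = 63075*(936561/3790682) = 59073585075/3790682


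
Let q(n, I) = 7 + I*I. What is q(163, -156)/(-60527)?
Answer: -24343/60527 ≈ -0.40218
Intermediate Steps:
q(n, I) = 7 + I²
q(163, -156)/(-60527) = (7 + (-156)²)/(-60527) = (7 + 24336)*(-1/60527) = 24343*(-1/60527) = -24343/60527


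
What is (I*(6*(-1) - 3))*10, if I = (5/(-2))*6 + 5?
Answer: 900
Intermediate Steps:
I = -10 (I = (5*(-½))*6 + 5 = -5/2*6 + 5 = -15 + 5 = -10)
(I*(6*(-1) - 3))*10 = -10*(6*(-1) - 3)*10 = -10*(-6 - 3)*10 = -10*(-9)*10 = 90*10 = 900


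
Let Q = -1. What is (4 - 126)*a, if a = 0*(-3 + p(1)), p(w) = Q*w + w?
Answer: 0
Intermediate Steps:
p(w) = 0 (p(w) = -w + w = 0)
a = 0 (a = 0*(-3 + 0) = 0*(-3) = 0)
(4 - 126)*a = (4 - 126)*0 = -122*0 = 0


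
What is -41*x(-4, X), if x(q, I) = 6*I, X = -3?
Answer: 738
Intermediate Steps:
-41*x(-4, X) = -246*(-3) = -41*(-18) = 738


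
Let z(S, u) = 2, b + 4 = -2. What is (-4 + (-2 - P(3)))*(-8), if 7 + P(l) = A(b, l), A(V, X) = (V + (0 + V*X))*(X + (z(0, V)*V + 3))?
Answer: 1144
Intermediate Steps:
b = -6 (b = -4 - 2 = -6)
A(V, X) = (V + V*X)*(3 + X + 2*V) (A(V, X) = (V + (0 + V*X))*(X + (2*V + 3)) = (V + V*X)*(X + (3 + 2*V)) = (V + V*X)*(3 + X + 2*V))
P(l) = 47 - 6*l² + 48*l (P(l) = -7 - 6*(3 + l² + 2*(-6) + 4*l + 2*(-6)*l) = -7 - 6*(3 + l² - 12 + 4*l - 12*l) = -7 - 6*(-9 + l² - 8*l) = -7 + (54 - 6*l² + 48*l) = 47 - 6*l² + 48*l)
(-4 + (-2 - P(3)))*(-8) = (-4 + (-2 - (47 - 6*3² + 48*3)))*(-8) = (-4 + (-2 - (47 - 6*9 + 144)))*(-8) = (-4 + (-2 - (47 - 54 + 144)))*(-8) = (-4 + (-2 - 1*137))*(-8) = (-4 + (-2 - 137))*(-8) = (-4 - 139)*(-8) = -143*(-8) = 1144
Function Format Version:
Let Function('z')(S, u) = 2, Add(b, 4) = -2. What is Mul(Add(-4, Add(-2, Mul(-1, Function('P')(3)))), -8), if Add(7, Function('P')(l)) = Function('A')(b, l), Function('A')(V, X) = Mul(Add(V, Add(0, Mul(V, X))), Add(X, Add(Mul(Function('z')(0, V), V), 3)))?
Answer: 1144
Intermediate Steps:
b = -6 (b = Add(-4, -2) = -6)
Function('A')(V, X) = Mul(Add(V, Mul(V, X)), Add(3, X, Mul(2, V))) (Function('A')(V, X) = Mul(Add(V, Add(0, Mul(V, X))), Add(X, Add(Mul(2, V), 3))) = Mul(Add(V, Mul(V, X)), Add(X, Add(3, Mul(2, V)))) = Mul(Add(V, Mul(V, X)), Add(3, X, Mul(2, V))))
Function('P')(l) = Add(47, Mul(-6, Pow(l, 2)), Mul(48, l)) (Function('P')(l) = Add(-7, Mul(-6, Add(3, Pow(l, 2), Mul(2, -6), Mul(4, l), Mul(2, -6, l)))) = Add(-7, Mul(-6, Add(3, Pow(l, 2), -12, Mul(4, l), Mul(-12, l)))) = Add(-7, Mul(-6, Add(-9, Pow(l, 2), Mul(-8, l)))) = Add(-7, Add(54, Mul(-6, Pow(l, 2)), Mul(48, l))) = Add(47, Mul(-6, Pow(l, 2)), Mul(48, l)))
Mul(Add(-4, Add(-2, Mul(-1, Function('P')(3)))), -8) = Mul(Add(-4, Add(-2, Mul(-1, Add(47, Mul(-6, Pow(3, 2)), Mul(48, 3))))), -8) = Mul(Add(-4, Add(-2, Mul(-1, Add(47, Mul(-6, 9), 144)))), -8) = Mul(Add(-4, Add(-2, Mul(-1, Add(47, -54, 144)))), -8) = Mul(Add(-4, Add(-2, Mul(-1, 137))), -8) = Mul(Add(-4, Add(-2, -137)), -8) = Mul(Add(-4, -139), -8) = Mul(-143, -8) = 1144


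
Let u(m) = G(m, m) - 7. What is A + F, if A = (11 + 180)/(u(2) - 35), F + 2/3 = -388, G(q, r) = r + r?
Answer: -44881/114 ≈ -393.69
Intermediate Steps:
G(q, r) = 2*r
F = -1166/3 (F = -2/3 - 388 = -1166/3 ≈ -388.67)
u(m) = -7 + 2*m (u(m) = 2*m - 7 = -7 + 2*m)
A = -191/38 (A = (11 + 180)/((-7 + 2*2) - 35) = 191/((-7 + 4) - 35) = 191/(-3 - 35) = 191/(-38) = 191*(-1/38) = -191/38 ≈ -5.0263)
A + F = -191/38 - 1166/3 = -44881/114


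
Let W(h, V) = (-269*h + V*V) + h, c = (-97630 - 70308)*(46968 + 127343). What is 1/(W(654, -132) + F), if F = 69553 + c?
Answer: -1/29273529013 ≈ -3.4161e-11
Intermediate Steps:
c = -29273440718 (c = -167938*174311 = -29273440718)
W(h, V) = V² - 268*h (W(h, V) = (-269*h + V²) + h = (V² - 269*h) + h = V² - 268*h)
F = -29273371165 (F = 69553 - 29273440718 = -29273371165)
1/(W(654, -132) + F) = 1/(((-132)² - 268*654) - 29273371165) = 1/((17424 - 175272) - 29273371165) = 1/(-157848 - 29273371165) = 1/(-29273529013) = -1/29273529013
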